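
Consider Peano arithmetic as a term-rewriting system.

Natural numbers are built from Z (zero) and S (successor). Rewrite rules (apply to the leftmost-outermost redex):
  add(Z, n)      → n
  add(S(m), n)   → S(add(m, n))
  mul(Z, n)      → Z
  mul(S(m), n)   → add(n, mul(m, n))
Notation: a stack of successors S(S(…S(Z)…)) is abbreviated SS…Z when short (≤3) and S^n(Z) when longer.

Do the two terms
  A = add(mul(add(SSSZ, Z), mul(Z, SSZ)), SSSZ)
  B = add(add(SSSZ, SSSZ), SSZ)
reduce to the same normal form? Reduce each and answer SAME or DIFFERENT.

Answer: DIFFERENT — A ⇓ SSSZ, B ⇓ S^8(Z)

Working:
Term A:
  start: add(mul(add(SSSZ, Z), mul(Z, SSZ)), SSSZ)
  →1  add(mul(S(add(SSZ, Z)), mul(Z, SSZ)), SSSZ)
  →2  add(add(mul(Z, SSZ), mul(add(SSZ, Z), mul(Z, SSZ))), SSSZ)
  →3  add(add(Z, mul(add(SSZ, Z), mul(Z, SSZ))), SSSZ)
  →4  add(mul(add(SSZ, Z), mul(Z, SSZ)), SSSZ)
  →5  add(mul(S(add(SZ, Z)), mul(Z, SSZ)), SSSZ)
  →6  add(add(mul(Z, SSZ), mul(add(SZ, Z), mul(Z, SSZ))), SSSZ)
  →7  add(add(Z, mul(add(SZ, Z), mul(Z, SSZ))), SSSZ)
  →8  add(mul(add(SZ, Z), mul(Z, SSZ)), SSSZ)
  →9  add(mul(S(add(Z, Z)), mul(Z, SSZ)), SSSZ)
  →10  add(add(mul(Z, SSZ), mul(add(Z, Z), mul(Z, SSZ))), SSSZ)
  →11  add(add(Z, mul(add(Z, Z), mul(Z, SSZ))), SSSZ)
  →12  add(mul(add(Z, Z), mul(Z, SSZ)), SSSZ)
  →13  add(mul(Z, mul(Z, SSZ)), SSSZ)
  →14  add(Z, SSSZ)
  →15  SSSZ

Term B:
  start: add(add(SSSZ, SSSZ), SSZ)
  →1  add(S(add(SSZ, SSSZ)), SSZ)
  →2  S(add(add(SSZ, SSSZ), SSZ))
  →3  S(add(S(add(SZ, SSSZ)), SSZ))
  →4  S(S(add(add(SZ, SSSZ), SSZ)))
  →5  S(S(add(S(add(Z, SSSZ)), SSZ)))
  →6  S(S(S(add(add(Z, SSSZ), SSZ))))
  →7  S(S(S(add(SSSZ, SSZ))))
  →8  S(S(S(S(add(SSZ, SSZ)))))
  →9  S(S(S(S(S(add(SZ, SSZ))))))
  →10  S(S(S(S(S(S(add(Z, SSZ)))))))
  →11  S^8(Z)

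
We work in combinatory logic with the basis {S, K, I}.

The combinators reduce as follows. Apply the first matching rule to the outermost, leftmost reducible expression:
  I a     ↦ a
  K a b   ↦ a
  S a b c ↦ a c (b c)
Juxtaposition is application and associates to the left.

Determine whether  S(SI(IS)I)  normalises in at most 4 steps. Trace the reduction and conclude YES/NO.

Answer: YES — reaches normal form S(SI) in 4 ≤ 4 steps

Derivation:
  start: S(SI(IS)I)
  →1  S(II(ISI))
  →2  S(I(ISI))
  →3  S(ISI)
  →4  S(SI)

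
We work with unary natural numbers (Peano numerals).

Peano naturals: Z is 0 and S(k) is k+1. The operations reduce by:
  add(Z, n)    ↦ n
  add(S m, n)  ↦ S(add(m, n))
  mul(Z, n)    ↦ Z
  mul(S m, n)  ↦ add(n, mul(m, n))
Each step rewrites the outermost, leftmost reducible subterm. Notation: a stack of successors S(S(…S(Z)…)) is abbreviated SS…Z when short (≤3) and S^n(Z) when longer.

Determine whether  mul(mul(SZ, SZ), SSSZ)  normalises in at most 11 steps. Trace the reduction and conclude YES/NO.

Answer: YES — reaches normal form SSSZ in 10 ≤ 11 steps

Derivation:
  start: mul(mul(SZ, SZ), SSSZ)
  step 1: mul(add(SZ, mul(Z, SZ)), SSSZ)
  step 2: mul(S(add(Z, mul(Z, SZ))), SSSZ)
  step 3: add(SSSZ, mul(add(Z, mul(Z, SZ)), SSSZ))
  step 4: S(add(SSZ, mul(add(Z, mul(Z, SZ)), SSSZ)))
  step 5: S(S(add(SZ, mul(add(Z, mul(Z, SZ)), SSSZ))))
  step 6: S(S(S(add(Z, mul(add(Z, mul(Z, SZ)), SSSZ)))))
  step 7: S(S(S(mul(add(Z, mul(Z, SZ)), SSSZ))))
  step 8: S(S(S(mul(mul(Z, SZ), SSSZ))))
  step 9: S(S(S(mul(Z, SSSZ))))
  step 10: SSSZ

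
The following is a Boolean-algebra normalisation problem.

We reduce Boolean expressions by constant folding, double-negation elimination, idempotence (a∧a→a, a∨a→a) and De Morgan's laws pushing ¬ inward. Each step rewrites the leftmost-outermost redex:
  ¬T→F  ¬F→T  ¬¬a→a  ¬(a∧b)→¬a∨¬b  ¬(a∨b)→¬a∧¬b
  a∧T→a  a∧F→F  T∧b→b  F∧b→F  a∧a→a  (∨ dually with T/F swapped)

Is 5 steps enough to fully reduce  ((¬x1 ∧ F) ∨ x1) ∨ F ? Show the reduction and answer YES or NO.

Answer: YES — reaches normal form x1 in 3 ≤ 5 steps

Reduction:
  start: ((¬x1 ∧ F) ∨ x1) ∨ F
  [1] (¬x1 ∧ F) ∨ x1
  [2] F ∨ x1
  [3] x1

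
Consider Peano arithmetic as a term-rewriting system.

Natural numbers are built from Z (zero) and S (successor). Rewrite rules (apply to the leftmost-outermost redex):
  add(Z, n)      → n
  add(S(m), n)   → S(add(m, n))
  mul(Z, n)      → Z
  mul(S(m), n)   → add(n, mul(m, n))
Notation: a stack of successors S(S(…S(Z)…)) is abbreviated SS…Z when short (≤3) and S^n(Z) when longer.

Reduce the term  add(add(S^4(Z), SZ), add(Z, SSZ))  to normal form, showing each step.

Answer: normal form = S^7(Z)  (in 12 steps)

Reduction:
  start: add(add(S^4(Z), SZ), add(Z, SSZ))
  step 1: add(S(add(SSSZ, SZ)), add(Z, SSZ))
  step 2: S(add(add(SSSZ, SZ), add(Z, SSZ)))
  step 3: S(add(S(add(SSZ, SZ)), add(Z, SSZ)))
  step 4: S(S(add(add(SSZ, SZ), add(Z, SSZ))))
  step 5: S(S(add(S(add(SZ, SZ)), add(Z, SSZ))))
  step 6: S(S(S(add(add(SZ, SZ), add(Z, SSZ)))))
  step 7: S(S(S(add(S(add(Z, SZ)), add(Z, SSZ)))))
  step 8: S(S(S(S(add(add(Z, SZ), add(Z, SSZ))))))
  step 9: S(S(S(S(add(SZ, add(Z, SSZ))))))
  step 10: S(S(S(S(S(add(Z, add(Z, SSZ)))))))
  step 11: S(S(S(S(S(add(Z, SSZ))))))
  step 12: S^7(Z)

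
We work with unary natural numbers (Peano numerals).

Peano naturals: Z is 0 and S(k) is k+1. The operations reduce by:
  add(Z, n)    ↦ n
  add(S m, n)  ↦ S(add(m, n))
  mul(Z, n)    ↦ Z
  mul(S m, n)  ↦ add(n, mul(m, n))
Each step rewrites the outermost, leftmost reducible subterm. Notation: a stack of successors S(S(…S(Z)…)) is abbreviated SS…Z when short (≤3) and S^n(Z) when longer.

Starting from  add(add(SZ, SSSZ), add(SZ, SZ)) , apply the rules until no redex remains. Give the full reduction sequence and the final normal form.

Answer: normal form = S^6(Z)  (in 9 steps)

Derivation:
  start: add(add(SZ, SSSZ), add(SZ, SZ))
  →1  add(S(add(Z, SSSZ)), add(SZ, SZ))
  →2  S(add(add(Z, SSSZ), add(SZ, SZ)))
  →3  S(add(SSSZ, add(SZ, SZ)))
  →4  S(S(add(SSZ, add(SZ, SZ))))
  →5  S(S(S(add(SZ, add(SZ, SZ)))))
  →6  S(S(S(S(add(Z, add(SZ, SZ))))))
  →7  S(S(S(S(add(SZ, SZ)))))
  →8  S(S(S(S(S(add(Z, SZ))))))
  →9  S^6(Z)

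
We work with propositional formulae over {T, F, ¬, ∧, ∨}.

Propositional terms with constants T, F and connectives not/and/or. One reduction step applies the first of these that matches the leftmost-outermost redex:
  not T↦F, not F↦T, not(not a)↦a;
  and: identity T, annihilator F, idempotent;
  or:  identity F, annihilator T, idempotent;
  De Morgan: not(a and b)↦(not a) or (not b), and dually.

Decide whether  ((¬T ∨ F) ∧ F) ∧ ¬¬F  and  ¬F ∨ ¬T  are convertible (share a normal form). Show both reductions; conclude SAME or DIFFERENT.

Term A:
  start: ((¬T ∨ F) ∧ F) ∧ ¬¬F
  →1  F ∧ ¬¬F
  →2  F

Term B:
  start: ¬F ∨ ¬T
  →1  T ∨ ¬T
  →2  T

Answer: DIFFERENT — A ⇓ F, B ⇓ T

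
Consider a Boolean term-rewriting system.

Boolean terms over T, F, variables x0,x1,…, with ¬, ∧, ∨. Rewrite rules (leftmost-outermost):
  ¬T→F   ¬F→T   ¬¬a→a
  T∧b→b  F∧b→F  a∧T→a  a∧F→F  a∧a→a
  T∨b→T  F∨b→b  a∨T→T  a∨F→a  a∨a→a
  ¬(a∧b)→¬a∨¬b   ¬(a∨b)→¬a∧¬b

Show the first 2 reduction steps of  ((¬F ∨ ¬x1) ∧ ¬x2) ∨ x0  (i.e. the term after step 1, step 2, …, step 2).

  start: ((¬F ∨ ¬x1) ∧ ¬x2) ∨ x0
  →1  ((T ∨ ¬x1) ∧ ¬x2) ∨ x0
  →2  (T ∧ ¬x2) ∨ x0

Answer: after 2 steps: (T ∧ ¬x2) ∨ x0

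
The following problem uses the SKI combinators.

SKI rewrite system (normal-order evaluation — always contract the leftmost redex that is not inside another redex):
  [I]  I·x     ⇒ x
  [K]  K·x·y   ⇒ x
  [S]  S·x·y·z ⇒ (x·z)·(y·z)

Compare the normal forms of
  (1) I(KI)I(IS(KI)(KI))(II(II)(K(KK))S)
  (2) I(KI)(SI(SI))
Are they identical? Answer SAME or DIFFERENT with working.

Answer: SAME — A ⇓ I, B ⇓ I

Working:
Term A:
  start: I(KI)I(IS(KI)(KI))(II(II)(K(KK))S)
  →1  KII(IS(KI)(KI))(II(II)(K(KK))S)
  →2  I(IS(KI)(KI))(II(II)(K(KK))S)
  →3  IS(KI)(KI)(II(II)(K(KK))S)
  →4  S(KI)(KI)(II(II)(K(KK))S)
  →5  KI(II(II)(K(KK))S)(KI(II(II)(K(KK))S))
  →6  I(KI(II(II)(K(KK))S))
  →7  KI(II(II)(K(KK))S)
  →8  I

Term B:
  start: I(KI)(SI(SI))
  →1  KI(SI(SI))
  →2  I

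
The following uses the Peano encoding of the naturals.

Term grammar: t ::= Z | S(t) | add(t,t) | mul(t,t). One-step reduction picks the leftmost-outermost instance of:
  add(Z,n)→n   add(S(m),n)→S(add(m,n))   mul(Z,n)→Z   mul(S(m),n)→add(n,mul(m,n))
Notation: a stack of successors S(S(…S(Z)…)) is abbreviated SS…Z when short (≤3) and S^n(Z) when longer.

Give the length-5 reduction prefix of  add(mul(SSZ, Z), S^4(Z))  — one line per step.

Answer: after 5 steps: add(Z, S^4(Z))

Working:
  start: add(mul(SSZ, Z), S^4(Z))
  →1  add(add(Z, mul(SZ, Z)), S^4(Z))
  →2  add(mul(SZ, Z), S^4(Z))
  →3  add(add(Z, mul(Z, Z)), S^4(Z))
  →4  add(mul(Z, Z), S^4(Z))
  →5  add(Z, S^4(Z))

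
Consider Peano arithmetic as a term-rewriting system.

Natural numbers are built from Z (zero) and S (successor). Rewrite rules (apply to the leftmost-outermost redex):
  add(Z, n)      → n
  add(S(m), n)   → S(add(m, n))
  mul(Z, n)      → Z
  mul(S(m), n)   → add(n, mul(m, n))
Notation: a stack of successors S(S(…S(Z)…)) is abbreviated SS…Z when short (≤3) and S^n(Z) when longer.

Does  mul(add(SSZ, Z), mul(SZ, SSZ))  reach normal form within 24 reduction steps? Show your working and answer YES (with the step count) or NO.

Answer: YES — reaches normal form S^4(Z) in 22 ≤ 24 steps

Reduction:
  start: mul(add(SSZ, Z), mul(SZ, SSZ))
  step 1: mul(S(add(SZ, Z)), mul(SZ, SSZ))
  step 2: add(mul(SZ, SSZ), mul(add(SZ, Z), mul(SZ, SSZ)))
  step 3: add(add(SSZ, mul(Z, SSZ)), mul(add(SZ, Z), mul(SZ, SSZ)))
  step 4: add(S(add(SZ, mul(Z, SSZ))), mul(add(SZ, Z), mul(SZ, SSZ)))
  step 5: S(add(add(SZ, mul(Z, SSZ)), mul(add(SZ, Z), mul(SZ, SSZ))))
  step 6: S(add(S(add(Z, mul(Z, SSZ))), mul(add(SZ, Z), mul(SZ, SSZ))))
  step 7: S(S(add(add(Z, mul(Z, SSZ)), mul(add(SZ, Z), mul(SZ, SSZ)))))
  step 8: S(S(add(mul(Z, SSZ), mul(add(SZ, Z), mul(SZ, SSZ)))))
  step 9: S(S(add(Z, mul(add(SZ, Z), mul(SZ, SSZ)))))
  step 10: S(S(mul(add(SZ, Z), mul(SZ, SSZ))))
  step 11: S(S(mul(S(add(Z, Z)), mul(SZ, SSZ))))
  step 12: S(S(add(mul(SZ, SSZ), mul(add(Z, Z), mul(SZ, SSZ)))))
  step 13: S(S(add(add(SSZ, mul(Z, SSZ)), mul(add(Z, Z), mul(SZ, SSZ)))))
  step 14: S(S(add(S(add(SZ, mul(Z, SSZ))), mul(add(Z, Z), mul(SZ, SSZ)))))
  step 15: S(S(S(add(add(SZ, mul(Z, SSZ)), mul(add(Z, Z), mul(SZ, SSZ))))))
  step 16: S(S(S(add(S(add(Z, mul(Z, SSZ))), mul(add(Z, Z), mul(SZ, SSZ))))))
  step 17: S(S(S(S(add(add(Z, mul(Z, SSZ)), mul(add(Z, Z), mul(SZ, SSZ)))))))
  step 18: S(S(S(S(add(mul(Z, SSZ), mul(add(Z, Z), mul(SZ, SSZ)))))))
  step 19: S(S(S(S(add(Z, mul(add(Z, Z), mul(SZ, SSZ)))))))
  step 20: S(S(S(S(mul(add(Z, Z), mul(SZ, SSZ))))))
  step 21: S(S(S(S(mul(Z, mul(SZ, SSZ))))))
  step 22: S^4(Z)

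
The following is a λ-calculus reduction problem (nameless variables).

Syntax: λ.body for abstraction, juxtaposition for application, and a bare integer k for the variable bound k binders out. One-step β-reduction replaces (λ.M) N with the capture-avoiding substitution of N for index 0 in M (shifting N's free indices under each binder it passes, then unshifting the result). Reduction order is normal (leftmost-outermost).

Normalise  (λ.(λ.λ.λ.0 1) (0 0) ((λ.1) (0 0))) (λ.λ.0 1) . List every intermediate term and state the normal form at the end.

  start: (λ.(λ.λ.λ.0 1) (0 0) ((λ.1) (0 0))) (λ.λ.0 1)
  →1  (λ.λ.λ.0 1) ((λ.λ.0 1) (λ.λ.0 1)) ((λ.λ.λ.0 1) ((λ.λ.0 1) (λ.λ.0 1)))
  →2  (λ.λ.0 1) ((λ.λ.λ.0 1) ((λ.λ.0 1) (λ.λ.0 1)))
  →3  λ.0 ((λ.λ.λ.0 1) ((λ.λ.0 1) (λ.λ.0 1)))
  →4  λ.0 (λ.λ.0 1)

Answer: normal form = λ.0 (λ.λ.0 1)  (in 4 steps)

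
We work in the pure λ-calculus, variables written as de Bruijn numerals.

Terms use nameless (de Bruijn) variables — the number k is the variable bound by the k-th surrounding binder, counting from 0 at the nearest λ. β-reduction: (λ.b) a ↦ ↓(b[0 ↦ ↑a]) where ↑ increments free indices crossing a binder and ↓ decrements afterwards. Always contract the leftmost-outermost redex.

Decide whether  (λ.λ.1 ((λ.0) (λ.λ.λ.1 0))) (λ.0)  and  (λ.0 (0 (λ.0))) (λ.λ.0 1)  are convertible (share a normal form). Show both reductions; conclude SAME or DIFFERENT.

Answer: DIFFERENT — A ⇓ λ.λ.λ.λ.1 0, B ⇓ λ.0 (λ.0 (λ.0))

Reduction:
Term A:
  start: (λ.λ.1 ((λ.0) (λ.λ.λ.1 0))) (λ.0)
  →1  λ.(λ.0) ((λ.0) (λ.λ.λ.1 0))
  →2  λ.(λ.0) (λ.λ.λ.1 0)
  →3  λ.λ.λ.λ.1 0

Term B:
  start: (λ.0 (0 (λ.0))) (λ.λ.0 1)
  →1  (λ.λ.0 1) ((λ.λ.0 1) (λ.0))
  →2  λ.0 ((λ.λ.0 1) (λ.0))
  →3  λ.0 (λ.0 (λ.0))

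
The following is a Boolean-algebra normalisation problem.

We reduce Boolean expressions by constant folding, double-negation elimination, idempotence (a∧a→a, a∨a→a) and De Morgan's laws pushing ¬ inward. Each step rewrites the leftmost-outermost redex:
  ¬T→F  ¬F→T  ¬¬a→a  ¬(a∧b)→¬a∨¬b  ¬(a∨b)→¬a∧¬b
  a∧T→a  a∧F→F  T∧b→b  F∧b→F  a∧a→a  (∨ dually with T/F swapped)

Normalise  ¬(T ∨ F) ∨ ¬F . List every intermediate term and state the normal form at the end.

Answer: normal form = T  (in 5 steps)

Working:
  start: ¬(T ∨ F) ∨ ¬F
  step 1: (¬T ∧ ¬F) ∨ ¬F
  step 2: (F ∧ ¬F) ∨ ¬F
  step 3: F ∨ ¬F
  step 4: ¬F
  step 5: T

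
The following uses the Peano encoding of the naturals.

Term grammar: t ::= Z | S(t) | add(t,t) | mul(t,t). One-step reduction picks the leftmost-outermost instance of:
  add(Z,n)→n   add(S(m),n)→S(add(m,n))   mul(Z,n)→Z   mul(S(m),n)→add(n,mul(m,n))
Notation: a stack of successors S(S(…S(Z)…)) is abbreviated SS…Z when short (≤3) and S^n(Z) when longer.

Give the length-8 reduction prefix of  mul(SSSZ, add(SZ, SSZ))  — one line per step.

Answer: after 8 steps: S(S(S(add(add(SZ, SSZ), mul(SZ, add(SZ, SSZ))))))

Derivation:
  start: mul(SSSZ, add(SZ, SSZ))
  [1] add(add(SZ, SSZ), mul(SSZ, add(SZ, SSZ)))
  [2] add(S(add(Z, SSZ)), mul(SSZ, add(SZ, SSZ)))
  [3] S(add(add(Z, SSZ), mul(SSZ, add(SZ, SSZ))))
  [4] S(add(SSZ, mul(SSZ, add(SZ, SSZ))))
  [5] S(S(add(SZ, mul(SSZ, add(SZ, SSZ)))))
  [6] S(S(S(add(Z, mul(SSZ, add(SZ, SSZ))))))
  [7] S(S(S(mul(SSZ, add(SZ, SSZ)))))
  [8] S(S(S(add(add(SZ, SSZ), mul(SZ, add(SZ, SSZ))))))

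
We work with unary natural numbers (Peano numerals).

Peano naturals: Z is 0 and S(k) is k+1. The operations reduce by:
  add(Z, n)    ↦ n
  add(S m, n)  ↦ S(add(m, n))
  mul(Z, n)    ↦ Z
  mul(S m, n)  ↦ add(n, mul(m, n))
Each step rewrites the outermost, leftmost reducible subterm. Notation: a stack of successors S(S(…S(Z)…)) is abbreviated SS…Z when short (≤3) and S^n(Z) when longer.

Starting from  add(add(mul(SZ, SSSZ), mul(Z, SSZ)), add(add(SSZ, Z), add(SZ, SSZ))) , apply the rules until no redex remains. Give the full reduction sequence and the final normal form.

Answer: normal form = S^8(Z)  (in 23 steps)

Reduction:
  start: add(add(mul(SZ, SSSZ), mul(Z, SSZ)), add(add(SSZ, Z), add(SZ, SSZ)))
  step 1: add(add(add(SSSZ, mul(Z, SSSZ)), mul(Z, SSZ)), add(add(SSZ, Z), add(SZ, SSZ)))
  step 2: add(add(S(add(SSZ, mul(Z, SSSZ))), mul(Z, SSZ)), add(add(SSZ, Z), add(SZ, SSZ)))
  step 3: add(S(add(add(SSZ, mul(Z, SSSZ)), mul(Z, SSZ))), add(add(SSZ, Z), add(SZ, SSZ)))
  step 4: S(add(add(add(SSZ, mul(Z, SSSZ)), mul(Z, SSZ)), add(add(SSZ, Z), add(SZ, SSZ))))
  step 5: S(add(add(S(add(SZ, mul(Z, SSSZ))), mul(Z, SSZ)), add(add(SSZ, Z), add(SZ, SSZ))))
  step 6: S(add(S(add(add(SZ, mul(Z, SSSZ)), mul(Z, SSZ))), add(add(SSZ, Z), add(SZ, SSZ))))
  step 7: S(S(add(add(add(SZ, mul(Z, SSSZ)), mul(Z, SSZ)), add(add(SSZ, Z), add(SZ, SSZ)))))
  step 8: S(S(add(add(S(add(Z, mul(Z, SSSZ))), mul(Z, SSZ)), add(add(SSZ, Z), add(SZ, SSZ)))))
  step 9: S(S(add(S(add(add(Z, mul(Z, SSSZ)), mul(Z, SSZ))), add(add(SSZ, Z), add(SZ, SSZ)))))
  step 10: S(S(S(add(add(add(Z, mul(Z, SSSZ)), mul(Z, SSZ)), add(add(SSZ, Z), add(SZ, SSZ))))))
  step 11: S(S(S(add(add(mul(Z, SSSZ), mul(Z, SSZ)), add(add(SSZ, Z), add(SZ, SSZ))))))
  step 12: S(S(S(add(add(Z, mul(Z, SSZ)), add(add(SSZ, Z), add(SZ, SSZ))))))
  step 13: S(S(S(add(mul(Z, SSZ), add(add(SSZ, Z), add(SZ, SSZ))))))
  step 14: S(S(S(add(Z, add(add(SSZ, Z), add(SZ, SSZ))))))
  step 15: S(S(S(add(add(SSZ, Z), add(SZ, SSZ)))))
  step 16: S(S(S(add(S(add(SZ, Z)), add(SZ, SSZ)))))
  step 17: S(S(S(S(add(add(SZ, Z), add(SZ, SSZ))))))
  step 18: S(S(S(S(add(S(add(Z, Z)), add(SZ, SSZ))))))
  step 19: S(S(S(S(S(add(add(Z, Z), add(SZ, SSZ)))))))
  step 20: S(S(S(S(S(add(Z, add(SZ, SSZ)))))))
  step 21: S(S(S(S(S(add(SZ, SSZ))))))
  step 22: S(S(S(S(S(S(add(Z, SSZ)))))))
  step 23: S^8(Z)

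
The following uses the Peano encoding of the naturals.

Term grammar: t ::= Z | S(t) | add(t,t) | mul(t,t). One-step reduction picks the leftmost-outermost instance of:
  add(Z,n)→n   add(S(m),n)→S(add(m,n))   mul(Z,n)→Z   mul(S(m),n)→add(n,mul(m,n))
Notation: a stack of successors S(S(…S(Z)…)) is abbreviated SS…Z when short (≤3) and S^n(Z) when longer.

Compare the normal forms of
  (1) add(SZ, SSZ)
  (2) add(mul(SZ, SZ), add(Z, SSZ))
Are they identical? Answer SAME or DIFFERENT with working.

Answer: SAME — A ⇓ SSSZ, B ⇓ SSSZ

Working:
Term A:
  start: add(SZ, SSZ)
  →1  S(add(Z, SSZ))
  →2  SSSZ

Term B:
  start: add(mul(SZ, SZ), add(Z, SSZ))
  →1  add(add(SZ, mul(Z, SZ)), add(Z, SSZ))
  →2  add(S(add(Z, mul(Z, SZ))), add(Z, SSZ))
  →3  S(add(add(Z, mul(Z, SZ)), add(Z, SSZ)))
  →4  S(add(mul(Z, SZ), add(Z, SSZ)))
  →5  S(add(Z, add(Z, SSZ)))
  →6  S(add(Z, SSZ))
  →7  SSSZ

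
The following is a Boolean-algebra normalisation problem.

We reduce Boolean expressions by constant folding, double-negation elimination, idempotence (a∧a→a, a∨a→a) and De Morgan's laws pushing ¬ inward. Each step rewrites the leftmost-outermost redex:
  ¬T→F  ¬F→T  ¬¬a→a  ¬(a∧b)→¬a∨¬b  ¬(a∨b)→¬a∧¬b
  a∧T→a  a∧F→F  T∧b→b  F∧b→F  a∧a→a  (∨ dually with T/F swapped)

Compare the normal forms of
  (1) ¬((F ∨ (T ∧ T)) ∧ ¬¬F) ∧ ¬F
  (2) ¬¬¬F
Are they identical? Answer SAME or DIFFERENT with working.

Term A:
  start: ¬((F ∨ (T ∧ T)) ∧ ¬¬F) ∧ ¬F
  →1  (¬(F ∨ (T ∧ T)) ∨ ¬¬¬F) ∧ ¬F
  →2  ((¬F ∧ ¬(T ∧ T)) ∨ ¬¬¬F) ∧ ¬F
  →3  ((T ∧ ¬(T ∧ T)) ∨ ¬¬¬F) ∧ ¬F
  →4  (¬(T ∧ T) ∨ ¬¬¬F) ∧ ¬F
  →5  ((¬T ∨ ¬T) ∨ ¬¬¬F) ∧ ¬F
  →6  (¬T ∨ ¬¬¬F) ∧ ¬F
  →7  (F ∨ ¬¬¬F) ∧ ¬F
  →8  ¬¬¬F ∧ ¬F
  →9  ¬F ∧ ¬F
  →10  ¬F
  →11  T

Term B:
  start: ¬¬¬F
  →1  ¬F
  →2  T

Answer: SAME — A ⇓ T, B ⇓ T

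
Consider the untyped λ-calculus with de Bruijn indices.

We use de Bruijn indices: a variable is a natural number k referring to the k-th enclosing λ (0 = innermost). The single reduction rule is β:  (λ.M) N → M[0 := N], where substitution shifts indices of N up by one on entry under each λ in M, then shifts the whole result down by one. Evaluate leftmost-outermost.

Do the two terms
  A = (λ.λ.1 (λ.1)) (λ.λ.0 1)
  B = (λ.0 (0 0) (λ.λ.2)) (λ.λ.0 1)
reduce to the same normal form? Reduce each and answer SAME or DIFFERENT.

Term A:
  start: (λ.λ.1 (λ.1)) (λ.λ.0 1)
  [1] λ.(λ.λ.0 1) (λ.1)
  [2] λ.λ.0 (λ.2)

Term B:
  start: (λ.0 (0 0) (λ.λ.2)) (λ.λ.0 1)
  [1] (λ.λ.0 1) ((λ.λ.0 1) (λ.λ.0 1)) (λ.λ.λ.λ.0 1)
  [2] (λ.0 ((λ.λ.0 1) (λ.λ.0 1))) (λ.λ.λ.λ.0 1)
  [3] (λ.λ.λ.λ.0 1) ((λ.λ.0 1) (λ.λ.0 1))
  [4] λ.λ.λ.0 1

Answer: DIFFERENT — A ⇓ λ.λ.0 (λ.2), B ⇓ λ.λ.λ.0 1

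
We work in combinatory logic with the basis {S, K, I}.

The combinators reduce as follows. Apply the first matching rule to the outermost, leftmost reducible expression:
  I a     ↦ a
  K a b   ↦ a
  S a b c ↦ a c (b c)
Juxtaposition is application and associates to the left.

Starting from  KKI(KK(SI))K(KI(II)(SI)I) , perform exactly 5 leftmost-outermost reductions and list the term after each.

  start: KKI(KK(SI))K(KI(II)(SI)I)
  →1  K(KK(SI))K(KI(II)(SI)I)
  →2  KK(SI)(KI(II)(SI)I)
  →3  K(KI(II)(SI)I)
  →4  K(I(SI)I)
  →5  K(SII)

Answer: after 5 steps: K(SII)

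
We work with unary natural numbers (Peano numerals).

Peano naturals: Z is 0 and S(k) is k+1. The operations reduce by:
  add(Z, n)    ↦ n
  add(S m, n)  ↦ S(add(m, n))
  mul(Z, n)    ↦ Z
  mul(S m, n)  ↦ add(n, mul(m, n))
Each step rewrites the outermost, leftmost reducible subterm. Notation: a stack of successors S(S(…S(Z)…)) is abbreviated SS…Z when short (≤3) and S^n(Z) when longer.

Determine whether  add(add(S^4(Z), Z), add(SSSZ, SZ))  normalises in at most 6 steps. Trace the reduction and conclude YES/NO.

  start: add(add(S^4(Z), Z), add(SSSZ, SZ))
  step 1: add(S(add(SSSZ, Z)), add(SSSZ, SZ))
  step 2: S(add(add(SSSZ, Z), add(SSSZ, SZ)))
  step 3: S(add(S(add(SSZ, Z)), add(SSSZ, SZ)))
  step 4: S(S(add(add(SSZ, Z), add(SSSZ, SZ))))
  step 5: S(S(add(S(add(SZ, Z)), add(SSSZ, SZ))))
  step 6: S(S(S(add(add(SZ, Z), add(SSSZ, SZ)))))

Answer: NO — after 6 steps the term is S(S(S(add(add(SZ, Z), add(SSSZ, SZ))))), not yet normal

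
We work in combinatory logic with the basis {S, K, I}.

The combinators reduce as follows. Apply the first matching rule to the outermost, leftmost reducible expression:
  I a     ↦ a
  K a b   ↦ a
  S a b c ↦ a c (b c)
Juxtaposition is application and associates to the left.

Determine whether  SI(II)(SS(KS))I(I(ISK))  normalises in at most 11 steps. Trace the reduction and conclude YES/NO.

Answer: NO — after 11 steps the term is I(I(ISK))(KSI(KS(II(SS(KS)))I)(I(ISK))), not yet normal

Reduction:
  start: SI(II)(SS(KS))I(I(ISK))
  [1] I(SS(KS))(II(SS(KS)))I(I(ISK))
  [2] SS(KS)(II(SS(KS)))I(I(ISK))
  [3] S(II(SS(KS)))(KS(II(SS(KS))))I(I(ISK))
  [4] II(SS(KS))I(KS(II(SS(KS)))I)(I(ISK))
  [5] I(SS(KS))I(KS(II(SS(KS)))I)(I(ISK))
  [6] SS(KS)I(KS(II(SS(KS)))I)(I(ISK))
  [7] SI(KSI)(KS(II(SS(KS)))I)(I(ISK))
  [8] I(KS(II(SS(KS)))I)(KSI(KS(II(SS(KS)))I))(I(ISK))
  [9] KS(II(SS(KS)))I(KSI(KS(II(SS(KS)))I))(I(ISK))
  [10] SI(KSI(KS(II(SS(KS)))I))(I(ISK))
  [11] I(I(ISK))(KSI(KS(II(SS(KS)))I)(I(ISK)))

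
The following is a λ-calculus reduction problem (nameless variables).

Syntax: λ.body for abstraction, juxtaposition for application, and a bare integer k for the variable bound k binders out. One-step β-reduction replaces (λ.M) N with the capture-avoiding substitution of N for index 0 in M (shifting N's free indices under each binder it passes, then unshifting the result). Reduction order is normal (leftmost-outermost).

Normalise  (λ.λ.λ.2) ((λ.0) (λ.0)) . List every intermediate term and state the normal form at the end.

Answer: normal form = λ.λ.λ.0  (in 2 steps)

Derivation:
  start: (λ.λ.λ.2) ((λ.0) (λ.0))
  →1  λ.λ.(λ.0) (λ.0)
  →2  λ.λ.λ.0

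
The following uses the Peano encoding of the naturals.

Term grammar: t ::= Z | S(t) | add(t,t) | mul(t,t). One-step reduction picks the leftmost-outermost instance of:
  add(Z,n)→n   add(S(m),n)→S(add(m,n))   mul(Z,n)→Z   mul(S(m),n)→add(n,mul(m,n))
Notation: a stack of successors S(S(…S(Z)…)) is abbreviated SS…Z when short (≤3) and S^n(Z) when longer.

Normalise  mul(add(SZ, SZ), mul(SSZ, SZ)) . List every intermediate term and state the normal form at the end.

Answer: normal form = S^4(Z)  (in 25 steps)

Reduction:
  start: mul(add(SZ, SZ), mul(SSZ, SZ))
  step 1: mul(S(add(Z, SZ)), mul(SSZ, SZ))
  step 2: add(mul(SSZ, SZ), mul(add(Z, SZ), mul(SSZ, SZ)))
  step 3: add(add(SZ, mul(SZ, SZ)), mul(add(Z, SZ), mul(SSZ, SZ)))
  step 4: add(S(add(Z, mul(SZ, SZ))), mul(add(Z, SZ), mul(SSZ, SZ)))
  step 5: S(add(add(Z, mul(SZ, SZ)), mul(add(Z, SZ), mul(SSZ, SZ))))
  step 6: S(add(mul(SZ, SZ), mul(add(Z, SZ), mul(SSZ, SZ))))
  step 7: S(add(add(SZ, mul(Z, SZ)), mul(add(Z, SZ), mul(SSZ, SZ))))
  step 8: S(add(S(add(Z, mul(Z, SZ))), mul(add(Z, SZ), mul(SSZ, SZ))))
  step 9: S(S(add(add(Z, mul(Z, SZ)), mul(add(Z, SZ), mul(SSZ, SZ)))))
  step 10: S(S(add(mul(Z, SZ), mul(add(Z, SZ), mul(SSZ, SZ)))))
  step 11: S(S(add(Z, mul(add(Z, SZ), mul(SSZ, SZ)))))
  step 12: S(S(mul(add(Z, SZ), mul(SSZ, SZ))))
  step 13: S(S(mul(SZ, mul(SSZ, SZ))))
  step 14: S(S(add(mul(SSZ, SZ), mul(Z, mul(SSZ, SZ)))))
  step 15: S(S(add(add(SZ, mul(SZ, SZ)), mul(Z, mul(SSZ, SZ)))))
  step 16: S(S(add(S(add(Z, mul(SZ, SZ))), mul(Z, mul(SSZ, SZ)))))
  step 17: S(S(S(add(add(Z, mul(SZ, SZ)), mul(Z, mul(SSZ, SZ))))))
  step 18: S(S(S(add(mul(SZ, SZ), mul(Z, mul(SSZ, SZ))))))
  step 19: S(S(S(add(add(SZ, mul(Z, SZ)), mul(Z, mul(SSZ, SZ))))))
  step 20: S(S(S(add(S(add(Z, mul(Z, SZ))), mul(Z, mul(SSZ, SZ))))))
  step 21: S(S(S(S(add(add(Z, mul(Z, SZ)), mul(Z, mul(SSZ, SZ)))))))
  step 22: S(S(S(S(add(mul(Z, SZ), mul(Z, mul(SSZ, SZ)))))))
  step 23: S(S(S(S(add(Z, mul(Z, mul(SSZ, SZ)))))))
  step 24: S(S(S(S(mul(Z, mul(SSZ, SZ))))))
  step 25: S^4(Z)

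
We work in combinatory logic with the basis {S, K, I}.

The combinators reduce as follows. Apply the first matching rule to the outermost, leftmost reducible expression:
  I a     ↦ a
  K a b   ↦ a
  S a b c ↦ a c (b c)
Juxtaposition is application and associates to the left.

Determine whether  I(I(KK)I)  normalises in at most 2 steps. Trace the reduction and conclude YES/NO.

  start: I(I(KK)I)
  →1  I(KK)I
  →2  KKI

Answer: NO — after 2 steps the term is KKI, not yet normal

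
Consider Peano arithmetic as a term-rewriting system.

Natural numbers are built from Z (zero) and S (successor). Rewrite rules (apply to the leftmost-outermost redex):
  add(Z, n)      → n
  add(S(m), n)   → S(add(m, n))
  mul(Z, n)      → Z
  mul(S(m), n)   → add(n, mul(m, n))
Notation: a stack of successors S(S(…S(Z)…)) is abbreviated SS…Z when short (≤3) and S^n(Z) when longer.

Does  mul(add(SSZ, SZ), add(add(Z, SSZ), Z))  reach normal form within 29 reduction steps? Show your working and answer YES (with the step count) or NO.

Answer: YES — reaches normal form S^6(Z) in 28 ≤ 29 steps

Reduction:
  start: mul(add(SSZ, SZ), add(add(Z, SSZ), Z))
  [1] mul(S(add(SZ, SZ)), add(add(Z, SSZ), Z))
  [2] add(add(add(Z, SSZ), Z), mul(add(SZ, SZ), add(add(Z, SSZ), Z)))
  [3] add(add(SSZ, Z), mul(add(SZ, SZ), add(add(Z, SSZ), Z)))
  [4] add(S(add(SZ, Z)), mul(add(SZ, SZ), add(add(Z, SSZ), Z)))
  [5] S(add(add(SZ, Z), mul(add(SZ, SZ), add(add(Z, SSZ), Z))))
  [6] S(add(S(add(Z, Z)), mul(add(SZ, SZ), add(add(Z, SSZ), Z))))
  [7] S(S(add(add(Z, Z), mul(add(SZ, SZ), add(add(Z, SSZ), Z)))))
  [8] S(S(add(Z, mul(add(SZ, SZ), add(add(Z, SSZ), Z)))))
  [9] S(S(mul(add(SZ, SZ), add(add(Z, SSZ), Z))))
  [10] S(S(mul(S(add(Z, SZ)), add(add(Z, SSZ), Z))))
  [11] S(S(add(add(add(Z, SSZ), Z), mul(add(Z, SZ), add(add(Z, SSZ), Z)))))
  [12] S(S(add(add(SSZ, Z), mul(add(Z, SZ), add(add(Z, SSZ), Z)))))
  [13] S(S(add(S(add(SZ, Z)), mul(add(Z, SZ), add(add(Z, SSZ), Z)))))
  [14] S(S(S(add(add(SZ, Z), mul(add(Z, SZ), add(add(Z, SSZ), Z))))))
  [15] S(S(S(add(S(add(Z, Z)), mul(add(Z, SZ), add(add(Z, SSZ), Z))))))
  [16] S(S(S(S(add(add(Z, Z), mul(add(Z, SZ), add(add(Z, SSZ), Z)))))))
  [17] S(S(S(S(add(Z, mul(add(Z, SZ), add(add(Z, SSZ), Z)))))))
  [18] S(S(S(S(mul(add(Z, SZ), add(add(Z, SSZ), Z))))))
  [19] S(S(S(S(mul(SZ, add(add(Z, SSZ), Z))))))
  [20] S(S(S(S(add(add(add(Z, SSZ), Z), mul(Z, add(add(Z, SSZ), Z)))))))
  [21] S(S(S(S(add(add(SSZ, Z), mul(Z, add(add(Z, SSZ), Z)))))))
  [22] S(S(S(S(add(S(add(SZ, Z)), mul(Z, add(add(Z, SSZ), Z)))))))
  [23] S(S(S(S(S(add(add(SZ, Z), mul(Z, add(add(Z, SSZ), Z))))))))
  [24] S(S(S(S(S(add(S(add(Z, Z)), mul(Z, add(add(Z, SSZ), Z))))))))
  [25] S(S(S(S(S(S(add(add(Z, Z), mul(Z, add(add(Z, SSZ), Z)))))))))
  [26] S(S(S(S(S(S(add(Z, mul(Z, add(add(Z, SSZ), Z)))))))))
  [27] S(S(S(S(S(S(mul(Z, add(add(Z, SSZ), Z))))))))
  [28] S^6(Z)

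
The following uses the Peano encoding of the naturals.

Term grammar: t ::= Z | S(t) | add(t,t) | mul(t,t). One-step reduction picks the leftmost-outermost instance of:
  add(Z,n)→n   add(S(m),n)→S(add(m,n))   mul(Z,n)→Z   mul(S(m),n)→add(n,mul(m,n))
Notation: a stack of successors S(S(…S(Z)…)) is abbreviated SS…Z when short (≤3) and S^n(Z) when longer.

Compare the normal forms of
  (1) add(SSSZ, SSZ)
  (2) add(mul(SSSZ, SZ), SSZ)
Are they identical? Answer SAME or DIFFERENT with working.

Answer: SAME — A ⇓ S^5(Z), B ⇓ S^5(Z)

Working:
Term A:
  start: add(SSSZ, SSZ)
  step 1: S(add(SSZ, SSZ))
  step 2: S(S(add(SZ, SSZ)))
  step 3: S(S(S(add(Z, SSZ))))
  step 4: S^5(Z)

Term B:
  start: add(mul(SSSZ, SZ), SSZ)
  step 1: add(add(SZ, mul(SSZ, SZ)), SSZ)
  step 2: add(S(add(Z, mul(SSZ, SZ))), SSZ)
  step 3: S(add(add(Z, mul(SSZ, SZ)), SSZ))
  step 4: S(add(mul(SSZ, SZ), SSZ))
  step 5: S(add(add(SZ, mul(SZ, SZ)), SSZ))
  step 6: S(add(S(add(Z, mul(SZ, SZ))), SSZ))
  step 7: S(S(add(add(Z, mul(SZ, SZ)), SSZ)))
  step 8: S(S(add(mul(SZ, SZ), SSZ)))
  step 9: S(S(add(add(SZ, mul(Z, SZ)), SSZ)))
  step 10: S(S(add(S(add(Z, mul(Z, SZ))), SSZ)))
  step 11: S(S(S(add(add(Z, mul(Z, SZ)), SSZ))))
  step 12: S(S(S(add(mul(Z, SZ), SSZ))))
  step 13: S(S(S(add(Z, SSZ))))
  step 14: S^5(Z)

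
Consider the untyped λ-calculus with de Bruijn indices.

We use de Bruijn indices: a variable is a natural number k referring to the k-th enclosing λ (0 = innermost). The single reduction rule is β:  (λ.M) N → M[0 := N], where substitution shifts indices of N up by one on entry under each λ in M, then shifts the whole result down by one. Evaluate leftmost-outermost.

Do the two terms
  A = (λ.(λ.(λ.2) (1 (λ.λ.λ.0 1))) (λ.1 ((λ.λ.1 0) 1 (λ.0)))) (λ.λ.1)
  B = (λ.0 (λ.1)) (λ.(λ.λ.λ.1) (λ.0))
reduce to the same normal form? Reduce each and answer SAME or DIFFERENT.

Term A:
  start: (λ.(λ.(λ.2) (1 (λ.λ.λ.0 1))) (λ.1 ((λ.λ.1 0) 1 (λ.0)))) (λ.λ.1)
  [1] (λ.(λ.λ.λ.1) ((λ.λ.1) (λ.λ.λ.0 1))) (λ.(λ.λ.1) ((λ.λ.1 0) (λ.λ.1) (λ.0)))
  [2] (λ.λ.λ.1) ((λ.λ.1) (λ.λ.λ.0 1))
  [3] λ.λ.1

Term B:
  start: (λ.0 (λ.1)) (λ.(λ.λ.λ.1) (λ.0))
  [1] (λ.(λ.λ.λ.1) (λ.0)) (λ.λ.(λ.λ.λ.1) (λ.0))
  [2] (λ.λ.λ.1) (λ.0)
  [3] λ.λ.1

Answer: SAME — A ⇓ λ.λ.1, B ⇓ λ.λ.1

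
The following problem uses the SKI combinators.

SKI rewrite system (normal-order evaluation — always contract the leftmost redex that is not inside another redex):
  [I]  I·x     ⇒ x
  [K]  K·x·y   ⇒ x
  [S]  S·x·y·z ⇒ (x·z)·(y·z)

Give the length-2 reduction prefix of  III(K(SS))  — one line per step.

  start: III(K(SS))
  [1] II(K(SS))
  [2] I(K(SS))

Answer: after 2 steps: I(K(SS))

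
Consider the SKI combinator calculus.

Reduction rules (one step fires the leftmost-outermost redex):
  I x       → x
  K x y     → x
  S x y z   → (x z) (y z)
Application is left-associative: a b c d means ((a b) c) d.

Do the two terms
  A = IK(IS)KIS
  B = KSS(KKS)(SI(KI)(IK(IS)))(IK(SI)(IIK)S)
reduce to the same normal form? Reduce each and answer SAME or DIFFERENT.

Term A:
  start: IK(IS)KIS
  →1  K(IS)KIS
  →2  ISIS
  →3  SIS

Term B:
  start: KSS(KKS)(SI(KI)(IK(IS)))(IK(SI)(IIK)S)
  →1  S(KKS)(SI(KI)(IK(IS)))(IK(SI)(IIK)S)
  →2  KKS(IK(SI)(IIK)S)(SI(KI)(IK(IS))(IK(SI)(IIK)S))
  →3  K(IK(SI)(IIK)S)(SI(KI)(IK(IS))(IK(SI)(IIK)S))
  →4  IK(SI)(IIK)S
  →5  K(SI)(IIK)S
  →6  SIS

Answer: SAME — A ⇓ SIS, B ⇓ SIS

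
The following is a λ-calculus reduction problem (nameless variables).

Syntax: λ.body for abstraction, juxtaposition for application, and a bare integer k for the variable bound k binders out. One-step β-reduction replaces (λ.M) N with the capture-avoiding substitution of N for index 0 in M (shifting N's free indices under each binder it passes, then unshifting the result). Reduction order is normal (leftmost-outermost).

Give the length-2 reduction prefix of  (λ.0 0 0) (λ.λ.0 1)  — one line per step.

Answer: after 2 steps: (λ.0 (λ.λ.0 1)) (λ.λ.0 1)

Derivation:
  start: (λ.0 0 0) (λ.λ.0 1)
  →1  (λ.λ.0 1) (λ.λ.0 1) (λ.λ.0 1)
  →2  (λ.0 (λ.λ.0 1)) (λ.λ.0 1)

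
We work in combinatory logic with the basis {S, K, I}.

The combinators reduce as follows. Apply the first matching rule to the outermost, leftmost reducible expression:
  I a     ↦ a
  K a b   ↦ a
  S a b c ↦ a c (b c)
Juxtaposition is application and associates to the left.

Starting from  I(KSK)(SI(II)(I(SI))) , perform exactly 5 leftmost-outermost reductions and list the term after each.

Answer: after 5 steps: S(SI(II(I(SI))))

Derivation:
  start: I(KSK)(SI(II)(I(SI)))
  step 1: KSK(SI(II)(I(SI)))
  step 2: S(SI(II)(I(SI)))
  step 3: S(I(I(SI))(II(I(SI))))
  step 4: S(I(SI)(II(I(SI))))
  step 5: S(SI(II(I(SI))))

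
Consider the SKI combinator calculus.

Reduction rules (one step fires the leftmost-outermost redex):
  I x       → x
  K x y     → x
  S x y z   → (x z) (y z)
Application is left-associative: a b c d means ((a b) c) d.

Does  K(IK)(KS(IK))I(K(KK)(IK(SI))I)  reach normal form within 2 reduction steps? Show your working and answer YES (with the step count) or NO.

  start: K(IK)(KS(IK))I(K(KK)(IK(SI))I)
  [1] IKI(K(KK)(IK(SI))I)
  [2] KI(K(KK)(IK(SI))I)

Answer: NO — after 2 steps the term is KI(K(KK)(IK(SI))I), not yet normal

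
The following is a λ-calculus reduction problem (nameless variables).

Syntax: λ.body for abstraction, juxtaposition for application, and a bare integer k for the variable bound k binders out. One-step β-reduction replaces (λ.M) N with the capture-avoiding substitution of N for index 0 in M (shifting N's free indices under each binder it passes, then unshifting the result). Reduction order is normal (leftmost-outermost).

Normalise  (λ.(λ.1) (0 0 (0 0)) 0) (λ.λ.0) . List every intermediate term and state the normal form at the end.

  start: (λ.(λ.1) (0 0 (0 0)) 0) (λ.λ.0)
  [1] (λ.λ.λ.0) ((λ.λ.0) (λ.λ.0) ((λ.λ.0) (λ.λ.0))) (λ.λ.0)
  [2] (λ.λ.0) (λ.λ.0)
  [3] λ.0

Answer: normal form = λ.0  (in 3 steps)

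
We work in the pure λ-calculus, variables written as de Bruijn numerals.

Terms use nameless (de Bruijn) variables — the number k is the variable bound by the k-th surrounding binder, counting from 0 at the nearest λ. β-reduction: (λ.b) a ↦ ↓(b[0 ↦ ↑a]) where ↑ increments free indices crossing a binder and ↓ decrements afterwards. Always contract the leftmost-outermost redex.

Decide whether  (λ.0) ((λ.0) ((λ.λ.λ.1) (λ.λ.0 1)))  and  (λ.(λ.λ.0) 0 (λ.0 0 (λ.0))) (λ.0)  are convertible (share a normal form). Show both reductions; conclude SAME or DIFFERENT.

Term A:
  start: (λ.0) ((λ.0) ((λ.λ.λ.1) (λ.λ.0 1)))
  step 1: (λ.0) ((λ.λ.λ.1) (λ.λ.0 1))
  step 2: (λ.λ.λ.1) (λ.λ.0 1)
  step 3: λ.λ.1

Term B:
  start: (λ.(λ.λ.0) 0 (λ.0 0 (λ.0))) (λ.0)
  step 1: (λ.λ.0) (λ.0) (λ.0 0 (λ.0))
  step 2: (λ.0) (λ.0 0 (λ.0))
  step 3: λ.0 0 (λ.0)

Answer: DIFFERENT — A ⇓ λ.λ.1, B ⇓ λ.0 0 (λ.0)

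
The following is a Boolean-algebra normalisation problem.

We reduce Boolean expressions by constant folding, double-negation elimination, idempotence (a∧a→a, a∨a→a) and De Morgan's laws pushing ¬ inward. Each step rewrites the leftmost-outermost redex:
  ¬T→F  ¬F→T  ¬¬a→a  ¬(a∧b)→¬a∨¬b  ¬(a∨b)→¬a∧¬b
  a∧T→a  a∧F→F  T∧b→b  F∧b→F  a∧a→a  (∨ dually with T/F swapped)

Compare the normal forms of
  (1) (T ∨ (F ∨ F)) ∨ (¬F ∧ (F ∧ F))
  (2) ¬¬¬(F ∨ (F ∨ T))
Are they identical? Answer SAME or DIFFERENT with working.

Term A:
  start: (T ∨ (F ∨ F)) ∨ (¬F ∧ (F ∧ F))
  step 1: T ∨ (¬F ∧ (F ∧ F))
  step 2: T

Term B:
  start: ¬¬¬(F ∨ (F ∨ T))
  step 1: ¬(F ∨ (F ∨ T))
  step 2: ¬F ∧ ¬(F ∨ T)
  step 3: T ∧ ¬(F ∨ T)
  step 4: ¬(F ∨ T)
  step 5: ¬F ∧ ¬T
  step 6: T ∧ ¬T
  step 7: ¬T
  step 8: F

Answer: DIFFERENT — A ⇓ T, B ⇓ F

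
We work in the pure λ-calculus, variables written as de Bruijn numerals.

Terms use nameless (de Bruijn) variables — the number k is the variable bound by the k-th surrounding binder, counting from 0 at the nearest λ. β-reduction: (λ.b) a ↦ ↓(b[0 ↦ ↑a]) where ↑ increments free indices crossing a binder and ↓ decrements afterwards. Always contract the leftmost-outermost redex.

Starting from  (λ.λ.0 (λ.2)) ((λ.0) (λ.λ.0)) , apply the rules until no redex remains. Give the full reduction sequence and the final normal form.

Answer: normal form = λ.0 (λ.λ.λ.0)  (in 2 steps)

Reduction:
  start: (λ.λ.0 (λ.2)) ((λ.0) (λ.λ.0))
  [1] λ.0 (λ.(λ.0) (λ.λ.0))
  [2] λ.0 (λ.λ.λ.0)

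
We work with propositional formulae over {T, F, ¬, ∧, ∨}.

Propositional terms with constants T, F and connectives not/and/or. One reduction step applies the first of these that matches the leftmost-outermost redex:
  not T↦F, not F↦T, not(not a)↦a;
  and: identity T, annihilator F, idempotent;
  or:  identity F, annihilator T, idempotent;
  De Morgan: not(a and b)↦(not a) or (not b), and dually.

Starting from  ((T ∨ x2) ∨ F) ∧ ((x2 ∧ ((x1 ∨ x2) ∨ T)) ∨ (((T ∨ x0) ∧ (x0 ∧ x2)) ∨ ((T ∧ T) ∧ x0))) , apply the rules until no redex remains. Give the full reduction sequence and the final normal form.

  start: ((T ∨ x2) ∨ F) ∧ ((x2 ∧ ((x1 ∨ x2) ∨ T)) ∨ (((T ∨ x0) ∧ (x0 ∧ x2)) ∨ ((T ∧ T) ∧ x0)))
  →1  (T ∨ x2) ∧ ((x2 ∧ ((x1 ∨ x2) ∨ T)) ∨ (((T ∨ x0) ∧ (x0 ∧ x2)) ∨ ((T ∧ T) ∧ x0)))
  →2  T ∧ ((x2 ∧ ((x1 ∨ x2) ∨ T)) ∨ (((T ∨ x0) ∧ (x0 ∧ x2)) ∨ ((T ∧ T) ∧ x0)))
  →3  (x2 ∧ ((x1 ∨ x2) ∨ T)) ∨ (((T ∨ x0) ∧ (x0 ∧ x2)) ∨ ((T ∧ T) ∧ x0))
  →4  (x2 ∧ T) ∨ (((T ∨ x0) ∧ (x0 ∧ x2)) ∨ ((T ∧ T) ∧ x0))
  →5  x2 ∨ (((T ∨ x0) ∧ (x0 ∧ x2)) ∨ ((T ∧ T) ∧ x0))
  →6  x2 ∨ ((T ∧ (x0 ∧ x2)) ∨ ((T ∧ T) ∧ x0))
  →7  x2 ∨ ((x0 ∧ x2) ∨ ((T ∧ T) ∧ x0))
  →8  x2 ∨ ((x0 ∧ x2) ∨ (T ∧ x0))
  →9  x2 ∨ ((x0 ∧ x2) ∨ x0)

Answer: normal form = x2 ∨ ((x0 ∧ x2) ∨ x0)  (in 9 steps)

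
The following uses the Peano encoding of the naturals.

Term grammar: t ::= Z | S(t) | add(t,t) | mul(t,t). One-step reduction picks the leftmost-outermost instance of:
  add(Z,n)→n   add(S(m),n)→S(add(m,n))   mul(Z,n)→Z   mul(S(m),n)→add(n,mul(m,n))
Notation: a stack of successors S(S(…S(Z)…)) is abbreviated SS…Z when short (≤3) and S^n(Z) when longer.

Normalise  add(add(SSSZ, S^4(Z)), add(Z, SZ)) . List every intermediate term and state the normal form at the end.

Answer: normal form = S^8(Z)  (in 13 steps)

Reduction:
  start: add(add(SSSZ, S^4(Z)), add(Z, SZ))
  [1] add(S(add(SSZ, S^4(Z))), add(Z, SZ))
  [2] S(add(add(SSZ, S^4(Z)), add(Z, SZ)))
  [3] S(add(S(add(SZ, S^4(Z))), add(Z, SZ)))
  [4] S(S(add(add(SZ, S^4(Z)), add(Z, SZ))))
  [5] S(S(add(S(add(Z, S^4(Z))), add(Z, SZ))))
  [6] S(S(S(add(add(Z, S^4(Z)), add(Z, SZ)))))
  [7] S(S(S(add(S^4(Z), add(Z, SZ)))))
  [8] S(S(S(S(add(SSSZ, add(Z, SZ))))))
  [9] S(S(S(S(S(add(SSZ, add(Z, SZ)))))))
  [10] S(S(S(S(S(S(add(SZ, add(Z, SZ))))))))
  [11] S(S(S(S(S(S(S(add(Z, add(Z, SZ)))))))))
  [12] S(S(S(S(S(S(S(add(Z, SZ))))))))
  [13] S^8(Z)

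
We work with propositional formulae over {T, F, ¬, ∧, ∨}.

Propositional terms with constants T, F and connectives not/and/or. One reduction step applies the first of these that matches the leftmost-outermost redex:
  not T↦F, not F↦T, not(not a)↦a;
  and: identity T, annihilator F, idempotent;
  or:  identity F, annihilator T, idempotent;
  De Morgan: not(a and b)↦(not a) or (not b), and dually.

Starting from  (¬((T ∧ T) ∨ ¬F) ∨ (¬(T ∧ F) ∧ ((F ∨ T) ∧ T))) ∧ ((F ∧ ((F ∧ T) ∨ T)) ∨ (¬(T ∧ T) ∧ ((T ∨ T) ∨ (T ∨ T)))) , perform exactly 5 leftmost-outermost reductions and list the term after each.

Answer: after 5 steps: (F ∨ (¬(T ∧ F) ∧ ((F ∨ T) ∧ T))) ∧ ((F ∧ ((F ∧ T) ∨ T)) ∨ (¬(T ∧ T) ∧ ((T ∨ T) ∨ (T ∨ T))))

Derivation:
  start: (¬((T ∧ T) ∨ ¬F) ∨ (¬(T ∧ F) ∧ ((F ∨ T) ∧ T))) ∧ ((F ∧ ((F ∧ T) ∨ T)) ∨ (¬(T ∧ T) ∧ ((T ∨ T) ∨ (T ∨ T))))
  →1  ((¬(T ∧ T) ∧ ¬¬F) ∨ (¬(T ∧ F) ∧ ((F ∨ T) ∧ T))) ∧ ((F ∧ ((F ∧ T) ∨ T)) ∨ (¬(T ∧ T) ∧ ((T ∨ T) ∨ (T ∨ T))))
  →2  (((¬T ∨ ¬T) ∧ ¬¬F) ∨ (¬(T ∧ F) ∧ ((F ∨ T) ∧ T))) ∧ ((F ∧ ((F ∧ T) ∨ T)) ∨ (¬(T ∧ T) ∧ ((T ∨ T) ∨ (T ∨ T))))
  →3  ((¬T ∧ ¬¬F) ∨ (¬(T ∧ F) ∧ ((F ∨ T) ∧ T))) ∧ ((F ∧ ((F ∧ T) ∨ T)) ∨ (¬(T ∧ T) ∧ ((T ∨ T) ∨ (T ∨ T))))
  →4  ((F ∧ ¬¬F) ∨ (¬(T ∧ F) ∧ ((F ∨ T) ∧ T))) ∧ ((F ∧ ((F ∧ T) ∨ T)) ∨ (¬(T ∧ T) ∧ ((T ∨ T) ∨ (T ∨ T))))
  →5  (F ∨ (¬(T ∧ F) ∧ ((F ∨ T) ∧ T))) ∧ ((F ∧ ((F ∧ T) ∨ T)) ∨ (¬(T ∧ T) ∧ ((T ∨ T) ∨ (T ∨ T))))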